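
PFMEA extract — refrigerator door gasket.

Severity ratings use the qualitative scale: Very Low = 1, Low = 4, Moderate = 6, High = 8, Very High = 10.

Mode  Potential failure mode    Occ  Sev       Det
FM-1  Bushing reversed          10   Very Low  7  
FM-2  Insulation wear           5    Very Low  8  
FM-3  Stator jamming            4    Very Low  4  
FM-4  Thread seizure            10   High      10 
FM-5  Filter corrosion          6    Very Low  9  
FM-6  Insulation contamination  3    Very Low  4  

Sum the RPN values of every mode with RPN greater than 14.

RPN = Severity × Occurrence × Detection:
  FM-1: 1 × 10 × 7 = 70
  FM-2: 1 × 5 × 8 = 40
  FM-3: 1 × 4 × 4 = 16
  FM-4: 8 × 10 × 10 = 800
  FM-5: 1 × 6 × 9 = 54
  FM-6: 1 × 3 × 4 = 12
RPN > 14: FM-1 (70), FM-2 (40), FM-3 (16), FM-4 (800), FM-5 (54).
Sum: 70 + 40 + 16 + 800 + 54 = 980.

980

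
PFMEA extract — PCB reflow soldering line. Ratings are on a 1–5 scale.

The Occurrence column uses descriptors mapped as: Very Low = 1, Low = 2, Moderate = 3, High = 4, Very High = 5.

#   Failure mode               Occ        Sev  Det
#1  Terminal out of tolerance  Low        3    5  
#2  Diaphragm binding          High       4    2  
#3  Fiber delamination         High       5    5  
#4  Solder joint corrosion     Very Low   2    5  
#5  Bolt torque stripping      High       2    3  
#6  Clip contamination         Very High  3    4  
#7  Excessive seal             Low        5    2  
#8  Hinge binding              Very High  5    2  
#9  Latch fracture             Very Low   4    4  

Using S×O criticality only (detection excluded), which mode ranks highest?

Criticality = Severity × Occurrence:
  #1: 3 × 2 = 6
  #2: 4 × 4 = 16
  #3: 5 × 4 = 20
  #4: 2 × 1 = 2
  #5: 2 × 4 = 8
  #6: 3 × 5 = 15
  #7: 5 × 2 = 10
  #8: 5 × 5 = 25
  #9: 4 × 1 = 4
Highest criticality is 25 → #8.

#8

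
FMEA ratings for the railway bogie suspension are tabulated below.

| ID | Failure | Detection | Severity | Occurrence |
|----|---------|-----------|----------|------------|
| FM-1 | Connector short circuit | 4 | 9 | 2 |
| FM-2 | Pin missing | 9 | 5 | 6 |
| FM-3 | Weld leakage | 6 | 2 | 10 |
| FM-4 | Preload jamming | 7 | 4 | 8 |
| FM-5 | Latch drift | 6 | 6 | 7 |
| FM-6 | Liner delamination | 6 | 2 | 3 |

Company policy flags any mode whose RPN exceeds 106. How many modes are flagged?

RPN = Severity × Occurrence × Detection:
  FM-1: 9 × 2 × 4 = 72
  FM-2: 5 × 6 × 9 = 270
  FM-3: 2 × 10 × 6 = 120
  FM-4: 4 × 8 × 7 = 224
  FM-5: 6 × 7 × 6 = 252
  FM-6: 2 × 3 × 6 = 36
Modes with RPN > 106: FM-2 (270), FM-3 (120), FM-4 (224), FM-5 (252) → 4.

4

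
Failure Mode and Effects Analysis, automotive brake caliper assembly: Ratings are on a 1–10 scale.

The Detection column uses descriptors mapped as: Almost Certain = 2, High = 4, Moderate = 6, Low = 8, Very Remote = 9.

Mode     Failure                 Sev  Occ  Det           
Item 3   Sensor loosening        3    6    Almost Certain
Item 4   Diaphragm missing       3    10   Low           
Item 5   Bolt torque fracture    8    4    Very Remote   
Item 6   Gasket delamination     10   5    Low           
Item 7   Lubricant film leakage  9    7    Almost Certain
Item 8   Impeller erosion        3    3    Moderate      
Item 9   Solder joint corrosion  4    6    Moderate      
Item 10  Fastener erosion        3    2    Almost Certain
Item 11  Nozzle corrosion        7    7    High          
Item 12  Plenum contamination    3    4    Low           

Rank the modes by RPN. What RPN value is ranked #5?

144

RPN = Severity × Occurrence × Detection:
  Item 3: 3 × 6 × 2 = 36
  Item 4: 3 × 10 × 8 = 240
  Item 5: 8 × 4 × 9 = 288
  Item 6: 10 × 5 × 8 = 400
  Item 7: 9 × 7 × 2 = 126
  Item 8: 3 × 3 × 6 = 54
  Item 9: 4 × 6 × 6 = 144
  Item 10: 3 × 2 × 2 = 12
  Item 11: 7 × 7 × 4 = 196
  Item 12: 3 × 4 × 8 = 96
Sorted descending: 400, 288, 240, 196, 144, 126, 96, 54, 36, 12.
The fifth-highest RPN is 144 (Item 9).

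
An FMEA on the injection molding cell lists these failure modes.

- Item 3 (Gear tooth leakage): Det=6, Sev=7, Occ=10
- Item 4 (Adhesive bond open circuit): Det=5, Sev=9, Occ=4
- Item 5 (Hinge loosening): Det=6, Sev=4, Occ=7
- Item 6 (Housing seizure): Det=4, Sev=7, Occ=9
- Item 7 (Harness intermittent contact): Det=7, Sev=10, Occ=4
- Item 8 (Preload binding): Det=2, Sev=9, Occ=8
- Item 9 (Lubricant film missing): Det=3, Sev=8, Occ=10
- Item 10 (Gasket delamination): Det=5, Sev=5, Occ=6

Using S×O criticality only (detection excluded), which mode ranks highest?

Item 9

Criticality = Severity × Occurrence:
  Item 3: 7 × 10 = 70
  Item 4: 9 × 4 = 36
  Item 5: 4 × 7 = 28
  Item 6: 7 × 9 = 63
  Item 7: 10 × 4 = 40
  Item 8: 9 × 8 = 72
  Item 9: 8 × 10 = 80
  Item 10: 5 × 6 = 30
Highest criticality is 80 → Item 9.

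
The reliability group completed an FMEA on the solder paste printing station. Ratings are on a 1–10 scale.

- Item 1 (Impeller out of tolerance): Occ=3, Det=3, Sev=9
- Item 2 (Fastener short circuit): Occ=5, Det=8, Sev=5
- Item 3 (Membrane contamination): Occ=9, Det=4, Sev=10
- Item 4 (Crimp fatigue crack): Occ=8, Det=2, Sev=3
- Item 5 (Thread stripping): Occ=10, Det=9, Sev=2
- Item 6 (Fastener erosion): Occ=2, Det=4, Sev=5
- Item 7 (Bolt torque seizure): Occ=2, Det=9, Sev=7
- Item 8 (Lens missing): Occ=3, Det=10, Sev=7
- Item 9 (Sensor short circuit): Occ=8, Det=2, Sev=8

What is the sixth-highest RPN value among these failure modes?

RPN = Severity × Occurrence × Detection:
  Item 1: 9 × 3 × 3 = 81
  Item 2: 5 × 5 × 8 = 200
  Item 3: 10 × 9 × 4 = 360
  Item 4: 3 × 8 × 2 = 48
  Item 5: 2 × 10 × 9 = 180
  Item 6: 5 × 2 × 4 = 40
  Item 7: 7 × 2 × 9 = 126
  Item 8: 7 × 3 × 10 = 210
  Item 9: 8 × 8 × 2 = 128
Sorted descending: 360, 210, 200, 180, 128, 126, 81, 48, 40.
The sixth-highest RPN is 126 (Item 7).

126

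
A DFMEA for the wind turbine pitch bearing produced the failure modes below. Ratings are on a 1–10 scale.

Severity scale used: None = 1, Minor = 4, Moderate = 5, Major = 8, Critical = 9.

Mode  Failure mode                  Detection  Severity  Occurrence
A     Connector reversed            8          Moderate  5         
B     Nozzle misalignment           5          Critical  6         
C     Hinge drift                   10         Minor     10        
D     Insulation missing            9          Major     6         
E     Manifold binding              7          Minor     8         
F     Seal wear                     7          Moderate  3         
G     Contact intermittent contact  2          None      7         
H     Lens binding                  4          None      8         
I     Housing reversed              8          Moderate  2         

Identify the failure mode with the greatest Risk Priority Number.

RPN = Severity × Occurrence × Detection:
  A: 5 × 5 × 8 = 200
  B: 9 × 6 × 5 = 270
  C: 4 × 10 × 10 = 400
  D: 8 × 6 × 9 = 432
  E: 4 × 8 × 7 = 224
  F: 5 × 3 × 7 = 105
  G: 1 × 7 × 2 = 14
  H: 1 × 8 × 4 = 32
  I: 5 × 2 × 8 = 80
Highest RPN is 432 → D.

D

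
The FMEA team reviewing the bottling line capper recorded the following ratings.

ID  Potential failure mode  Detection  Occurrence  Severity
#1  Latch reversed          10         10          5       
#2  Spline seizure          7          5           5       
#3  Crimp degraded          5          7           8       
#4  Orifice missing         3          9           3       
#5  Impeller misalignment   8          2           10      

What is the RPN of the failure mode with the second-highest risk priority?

280

RPN = Severity × Occurrence × Detection:
  #1: 5 × 10 × 10 = 500
  #2: 5 × 5 × 7 = 175
  #3: 8 × 7 × 5 = 280
  #4: 3 × 9 × 3 = 81
  #5: 10 × 2 × 8 = 160
Sorted descending: 500, 280, 175, 160, 81.
The second-highest RPN is 280 (#3).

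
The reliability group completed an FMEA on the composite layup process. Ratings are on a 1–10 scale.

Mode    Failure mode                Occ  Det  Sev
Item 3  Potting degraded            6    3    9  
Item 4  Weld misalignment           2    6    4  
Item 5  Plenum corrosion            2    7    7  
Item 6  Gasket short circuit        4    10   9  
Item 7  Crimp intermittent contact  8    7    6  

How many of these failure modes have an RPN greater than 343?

RPN = Severity × Occurrence × Detection:
  Item 3: 9 × 6 × 3 = 162
  Item 4: 4 × 2 × 6 = 48
  Item 5: 7 × 2 × 7 = 98
  Item 6: 9 × 4 × 10 = 360
  Item 7: 6 × 8 × 7 = 336
Modes with RPN > 343: Item 6 (360) → 1.

1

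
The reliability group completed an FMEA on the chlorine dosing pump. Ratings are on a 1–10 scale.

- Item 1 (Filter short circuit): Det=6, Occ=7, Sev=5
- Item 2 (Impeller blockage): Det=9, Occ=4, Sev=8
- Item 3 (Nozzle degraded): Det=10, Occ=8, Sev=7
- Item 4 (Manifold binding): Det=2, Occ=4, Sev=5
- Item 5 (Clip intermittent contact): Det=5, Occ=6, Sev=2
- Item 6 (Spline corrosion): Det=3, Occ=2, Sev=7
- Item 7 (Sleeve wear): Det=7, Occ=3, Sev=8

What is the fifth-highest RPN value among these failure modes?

RPN = Severity × Occurrence × Detection:
  Item 1: 5 × 7 × 6 = 210
  Item 2: 8 × 4 × 9 = 288
  Item 3: 7 × 8 × 10 = 560
  Item 4: 5 × 4 × 2 = 40
  Item 5: 2 × 6 × 5 = 60
  Item 6: 7 × 2 × 3 = 42
  Item 7: 8 × 3 × 7 = 168
Sorted descending: 560, 288, 210, 168, 60, 42, 40.
The fifth-highest RPN is 60 (Item 5).

60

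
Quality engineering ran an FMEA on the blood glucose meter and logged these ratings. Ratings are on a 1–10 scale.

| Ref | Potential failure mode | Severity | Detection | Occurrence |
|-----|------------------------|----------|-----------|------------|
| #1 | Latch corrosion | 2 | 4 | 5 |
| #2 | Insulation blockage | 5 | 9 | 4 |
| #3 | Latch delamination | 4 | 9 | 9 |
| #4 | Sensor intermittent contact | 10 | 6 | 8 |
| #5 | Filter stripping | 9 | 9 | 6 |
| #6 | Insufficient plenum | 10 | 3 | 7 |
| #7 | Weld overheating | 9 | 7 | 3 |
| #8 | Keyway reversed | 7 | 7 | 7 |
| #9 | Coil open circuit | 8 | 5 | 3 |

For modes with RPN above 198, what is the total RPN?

1843

RPN = Severity × Occurrence × Detection:
  #1: 2 × 5 × 4 = 40
  #2: 5 × 4 × 9 = 180
  #3: 4 × 9 × 9 = 324
  #4: 10 × 8 × 6 = 480
  #5: 9 × 6 × 9 = 486
  #6: 10 × 7 × 3 = 210
  #7: 9 × 3 × 7 = 189
  #8: 7 × 7 × 7 = 343
  #9: 8 × 3 × 5 = 120
RPN > 198: #3 (324), #4 (480), #5 (486), #6 (210), #8 (343).
Sum: 324 + 480 + 486 + 210 + 343 = 1843.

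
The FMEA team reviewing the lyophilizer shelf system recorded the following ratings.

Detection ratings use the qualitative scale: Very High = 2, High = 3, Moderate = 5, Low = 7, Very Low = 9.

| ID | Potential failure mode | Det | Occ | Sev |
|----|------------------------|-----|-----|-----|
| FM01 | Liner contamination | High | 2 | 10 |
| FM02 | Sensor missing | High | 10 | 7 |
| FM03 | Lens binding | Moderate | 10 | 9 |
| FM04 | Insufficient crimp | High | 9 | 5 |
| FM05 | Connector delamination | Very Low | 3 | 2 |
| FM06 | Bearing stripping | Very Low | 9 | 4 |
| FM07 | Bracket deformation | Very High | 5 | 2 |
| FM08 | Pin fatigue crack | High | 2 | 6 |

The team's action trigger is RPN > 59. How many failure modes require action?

5

RPN = Severity × Occurrence × Detection:
  FM01: 10 × 2 × 3 = 60
  FM02: 7 × 10 × 3 = 210
  FM03: 9 × 10 × 5 = 450
  FM04: 5 × 9 × 3 = 135
  FM05: 2 × 3 × 9 = 54
  FM06: 4 × 9 × 9 = 324
  FM07: 2 × 5 × 2 = 20
  FM08: 6 × 2 × 3 = 36
Modes with RPN > 59: FM01 (60), FM02 (210), FM03 (450), FM04 (135), FM06 (324) → 5.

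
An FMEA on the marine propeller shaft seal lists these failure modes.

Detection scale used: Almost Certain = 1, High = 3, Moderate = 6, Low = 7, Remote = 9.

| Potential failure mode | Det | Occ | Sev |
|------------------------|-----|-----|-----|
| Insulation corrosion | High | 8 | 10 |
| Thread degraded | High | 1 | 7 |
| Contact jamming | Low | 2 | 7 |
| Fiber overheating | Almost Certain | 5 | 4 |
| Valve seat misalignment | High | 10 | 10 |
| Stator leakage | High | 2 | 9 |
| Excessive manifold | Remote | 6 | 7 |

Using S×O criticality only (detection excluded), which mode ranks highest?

Valve seat misalignment

Criticality = Severity × Occurrence:
  Insulation corrosion: 10 × 8 = 80
  Thread degraded: 7 × 1 = 7
  Contact jamming: 7 × 2 = 14
  Fiber overheating: 4 × 5 = 20
  Valve seat misalignment: 10 × 10 = 100
  Stator leakage: 9 × 2 = 18
  Excessive manifold: 7 × 6 = 42
Highest criticality is 100 → Valve seat misalignment.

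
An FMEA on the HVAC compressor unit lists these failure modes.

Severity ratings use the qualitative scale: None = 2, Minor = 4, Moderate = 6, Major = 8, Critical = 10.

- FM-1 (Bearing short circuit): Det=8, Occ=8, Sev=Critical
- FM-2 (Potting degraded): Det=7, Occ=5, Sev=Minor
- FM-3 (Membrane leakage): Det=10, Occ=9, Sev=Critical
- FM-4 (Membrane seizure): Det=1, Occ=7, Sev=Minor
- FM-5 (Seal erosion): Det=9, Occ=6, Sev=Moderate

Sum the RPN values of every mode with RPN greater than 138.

2004

RPN = Severity × Occurrence × Detection:
  FM-1: 10 × 8 × 8 = 640
  FM-2: 4 × 5 × 7 = 140
  FM-3: 10 × 9 × 10 = 900
  FM-4: 4 × 7 × 1 = 28
  FM-5: 6 × 6 × 9 = 324
RPN > 138: FM-1 (640), FM-2 (140), FM-3 (900), FM-5 (324).
Sum: 640 + 140 + 900 + 324 = 2004.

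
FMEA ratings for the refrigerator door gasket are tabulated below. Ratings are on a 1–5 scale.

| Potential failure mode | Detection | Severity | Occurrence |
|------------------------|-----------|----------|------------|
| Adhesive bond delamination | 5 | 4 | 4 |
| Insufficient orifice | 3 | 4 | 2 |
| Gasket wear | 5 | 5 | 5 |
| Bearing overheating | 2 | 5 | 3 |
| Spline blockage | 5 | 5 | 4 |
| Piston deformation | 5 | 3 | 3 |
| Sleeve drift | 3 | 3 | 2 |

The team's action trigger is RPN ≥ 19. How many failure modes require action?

6

RPN = Severity × Occurrence × Detection:
  Adhesive bond delamination: 4 × 4 × 5 = 80
  Insufficient orifice: 4 × 2 × 3 = 24
  Gasket wear: 5 × 5 × 5 = 125
  Bearing overheating: 5 × 3 × 2 = 30
  Spline blockage: 5 × 4 × 5 = 100
  Piston deformation: 3 × 3 × 5 = 45
  Sleeve drift: 3 × 2 × 3 = 18
Modes with RPN ≥ 19: Adhesive bond delamination (80), Insufficient orifice (24), Gasket wear (125), Bearing overheating (30), Spline blockage (100), Piston deformation (45) → 6.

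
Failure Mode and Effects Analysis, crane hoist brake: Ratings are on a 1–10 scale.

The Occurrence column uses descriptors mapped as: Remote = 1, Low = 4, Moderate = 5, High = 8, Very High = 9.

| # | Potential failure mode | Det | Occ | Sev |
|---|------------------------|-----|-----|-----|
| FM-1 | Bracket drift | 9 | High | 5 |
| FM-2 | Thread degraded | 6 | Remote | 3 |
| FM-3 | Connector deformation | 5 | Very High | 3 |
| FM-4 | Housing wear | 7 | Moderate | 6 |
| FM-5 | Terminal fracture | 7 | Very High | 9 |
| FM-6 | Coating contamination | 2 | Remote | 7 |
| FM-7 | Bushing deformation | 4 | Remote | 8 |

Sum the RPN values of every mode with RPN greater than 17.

1322

RPN = Severity × Occurrence × Detection:
  FM-1: 5 × 8 × 9 = 360
  FM-2: 3 × 1 × 6 = 18
  FM-3: 3 × 9 × 5 = 135
  FM-4: 6 × 5 × 7 = 210
  FM-5: 9 × 9 × 7 = 567
  FM-6: 7 × 1 × 2 = 14
  FM-7: 8 × 1 × 4 = 32
RPN > 17: FM-1 (360), FM-2 (18), FM-3 (135), FM-4 (210), FM-5 (567), FM-7 (32).
Sum: 360 + 18 + 135 + 210 + 567 + 32 = 1322.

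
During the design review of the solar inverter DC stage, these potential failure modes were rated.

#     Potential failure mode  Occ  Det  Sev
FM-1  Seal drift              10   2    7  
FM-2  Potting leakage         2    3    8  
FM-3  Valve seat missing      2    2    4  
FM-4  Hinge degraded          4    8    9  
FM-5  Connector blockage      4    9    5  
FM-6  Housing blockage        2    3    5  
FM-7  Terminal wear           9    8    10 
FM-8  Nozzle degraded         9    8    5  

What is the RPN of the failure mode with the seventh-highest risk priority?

30

RPN = Severity × Occurrence × Detection:
  FM-1: 7 × 10 × 2 = 140
  FM-2: 8 × 2 × 3 = 48
  FM-3: 4 × 2 × 2 = 16
  FM-4: 9 × 4 × 8 = 288
  FM-5: 5 × 4 × 9 = 180
  FM-6: 5 × 2 × 3 = 30
  FM-7: 10 × 9 × 8 = 720
  FM-8: 5 × 9 × 8 = 360
Sorted descending: 720, 360, 288, 180, 140, 48, 30, 16.
The seventh-highest RPN is 30 (FM-6).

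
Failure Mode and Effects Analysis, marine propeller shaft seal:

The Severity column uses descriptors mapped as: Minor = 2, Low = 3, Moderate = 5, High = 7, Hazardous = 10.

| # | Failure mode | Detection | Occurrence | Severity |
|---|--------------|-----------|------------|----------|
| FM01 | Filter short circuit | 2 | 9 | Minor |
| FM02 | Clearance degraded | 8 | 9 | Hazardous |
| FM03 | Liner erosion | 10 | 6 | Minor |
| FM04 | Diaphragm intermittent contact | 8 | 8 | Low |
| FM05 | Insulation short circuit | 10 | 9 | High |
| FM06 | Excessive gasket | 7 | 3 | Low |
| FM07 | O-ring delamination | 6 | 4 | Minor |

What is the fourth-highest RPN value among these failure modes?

RPN = Severity × Occurrence × Detection:
  FM01: 2 × 9 × 2 = 36
  FM02: 10 × 9 × 8 = 720
  FM03: 2 × 6 × 10 = 120
  FM04: 3 × 8 × 8 = 192
  FM05: 7 × 9 × 10 = 630
  FM06: 3 × 3 × 7 = 63
  FM07: 2 × 4 × 6 = 48
Sorted descending: 720, 630, 192, 120, 63, 48, 36.
The fourth-highest RPN is 120 (FM03).

120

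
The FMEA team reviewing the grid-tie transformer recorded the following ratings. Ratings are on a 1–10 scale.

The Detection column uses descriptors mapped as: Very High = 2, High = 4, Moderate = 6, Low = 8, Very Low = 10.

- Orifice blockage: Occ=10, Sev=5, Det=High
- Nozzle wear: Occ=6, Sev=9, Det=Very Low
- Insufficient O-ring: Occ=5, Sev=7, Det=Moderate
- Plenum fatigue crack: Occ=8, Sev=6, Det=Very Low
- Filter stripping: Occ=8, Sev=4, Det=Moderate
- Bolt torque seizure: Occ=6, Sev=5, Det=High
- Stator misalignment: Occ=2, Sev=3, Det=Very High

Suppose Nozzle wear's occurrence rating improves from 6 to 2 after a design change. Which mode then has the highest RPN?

RPN = Severity × Occurrence × Detection:
  Orifice blockage: 5 × 10 × 4 = 200
  Nozzle wear: 9 × 6 × 10 = 540
  Insufficient O-ring: 7 × 5 × 6 = 210
  Plenum fatigue crack: 6 × 8 × 10 = 480
  Filter stripping: 4 × 8 × 6 = 192
  Bolt torque seizure: 5 × 6 × 4 = 120
  Stator misalignment: 3 × 2 × 2 = 12
After action: Nozzle wear → 9 × 2 × 10 = 180.
Revised RPNs: Plenum fatigue crack=480, Insufficient O-ring=210, Orifice blockage=200, Filter stripping=192, Nozzle wear=180, Bolt torque seizure=120, Stator misalignment=12.
Highest is now Plenum fatigue crack (480).

Plenum fatigue crack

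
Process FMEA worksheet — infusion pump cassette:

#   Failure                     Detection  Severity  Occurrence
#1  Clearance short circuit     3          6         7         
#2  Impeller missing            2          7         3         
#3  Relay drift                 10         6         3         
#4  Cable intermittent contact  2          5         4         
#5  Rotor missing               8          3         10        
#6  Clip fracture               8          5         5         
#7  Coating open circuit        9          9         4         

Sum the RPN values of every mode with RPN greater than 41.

RPN = Severity × Occurrence × Detection:
  #1: 6 × 7 × 3 = 126
  #2: 7 × 3 × 2 = 42
  #3: 6 × 3 × 10 = 180
  #4: 5 × 4 × 2 = 40
  #5: 3 × 10 × 8 = 240
  #6: 5 × 5 × 8 = 200
  #7: 9 × 4 × 9 = 324
RPN > 41: #1 (126), #2 (42), #3 (180), #5 (240), #6 (200), #7 (324).
Sum: 126 + 42 + 180 + 240 + 200 + 324 = 1112.

1112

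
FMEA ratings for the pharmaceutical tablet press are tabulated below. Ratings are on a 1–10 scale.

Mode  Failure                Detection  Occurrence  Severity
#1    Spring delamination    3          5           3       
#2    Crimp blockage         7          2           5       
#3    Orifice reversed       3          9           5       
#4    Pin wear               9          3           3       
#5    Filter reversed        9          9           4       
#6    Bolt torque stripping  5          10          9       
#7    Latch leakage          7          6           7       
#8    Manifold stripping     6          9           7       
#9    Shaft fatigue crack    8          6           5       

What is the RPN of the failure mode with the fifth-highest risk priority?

240

RPN = Severity × Occurrence × Detection:
  #1: 3 × 5 × 3 = 45
  #2: 5 × 2 × 7 = 70
  #3: 5 × 9 × 3 = 135
  #4: 3 × 3 × 9 = 81
  #5: 4 × 9 × 9 = 324
  #6: 9 × 10 × 5 = 450
  #7: 7 × 6 × 7 = 294
  #8: 7 × 9 × 6 = 378
  #9: 5 × 6 × 8 = 240
Sorted descending: 450, 378, 324, 294, 240, 135, 81, 70, 45.
The fifth-highest RPN is 240 (#9).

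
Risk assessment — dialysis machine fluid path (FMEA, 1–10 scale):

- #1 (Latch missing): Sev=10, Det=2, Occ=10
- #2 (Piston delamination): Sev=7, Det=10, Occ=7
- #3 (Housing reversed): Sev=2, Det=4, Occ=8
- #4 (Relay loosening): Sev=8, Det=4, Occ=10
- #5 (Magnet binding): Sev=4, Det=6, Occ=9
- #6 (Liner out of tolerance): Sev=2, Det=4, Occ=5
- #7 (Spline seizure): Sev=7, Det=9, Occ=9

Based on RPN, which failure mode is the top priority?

RPN = Severity × Occurrence × Detection:
  #1: 10 × 10 × 2 = 200
  #2: 7 × 7 × 10 = 490
  #3: 2 × 8 × 4 = 64
  #4: 8 × 10 × 4 = 320
  #5: 4 × 9 × 6 = 216
  #6: 2 × 5 × 4 = 40
  #7: 7 × 9 × 9 = 567
Highest RPN is 567 → #7.

#7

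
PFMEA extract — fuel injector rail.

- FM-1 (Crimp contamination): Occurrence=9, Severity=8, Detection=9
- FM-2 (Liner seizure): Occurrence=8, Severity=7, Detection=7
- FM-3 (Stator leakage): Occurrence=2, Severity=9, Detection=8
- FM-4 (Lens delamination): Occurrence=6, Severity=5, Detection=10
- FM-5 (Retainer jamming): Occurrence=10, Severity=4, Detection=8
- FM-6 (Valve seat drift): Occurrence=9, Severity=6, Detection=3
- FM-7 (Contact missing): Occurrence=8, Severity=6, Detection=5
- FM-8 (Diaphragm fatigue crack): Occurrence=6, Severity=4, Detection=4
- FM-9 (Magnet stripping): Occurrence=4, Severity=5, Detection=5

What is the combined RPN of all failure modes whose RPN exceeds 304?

1360

RPN = Severity × Occurrence × Detection:
  FM-1: 8 × 9 × 9 = 648
  FM-2: 7 × 8 × 7 = 392
  FM-3: 9 × 2 × 8 = 144
  FM-4: 5 × 6 × 10 = 300
  FM-5: 4 × 10 × 8 = 320
  FM-6: 6 × 9 × 3 = 162
  FM-7: 6 × 8 × 5 = 240
  FM-8: 4 × 6 × 4 = 96
  FM-9: 5 × 4 × 5 = 100
RPN > 304: FM-1 (648), FM-2 (392), FM-5 (320).
Sum: 648 + 392 + 320 = 1360.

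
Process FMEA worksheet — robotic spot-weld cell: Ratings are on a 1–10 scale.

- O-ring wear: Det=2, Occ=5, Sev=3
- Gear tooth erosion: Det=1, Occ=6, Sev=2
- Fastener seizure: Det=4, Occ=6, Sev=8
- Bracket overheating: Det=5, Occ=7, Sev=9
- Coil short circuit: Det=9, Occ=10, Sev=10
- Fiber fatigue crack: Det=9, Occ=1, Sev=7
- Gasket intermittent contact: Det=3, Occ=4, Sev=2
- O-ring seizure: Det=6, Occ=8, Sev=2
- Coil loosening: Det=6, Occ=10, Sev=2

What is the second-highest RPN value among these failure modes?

RPN = Severity × Occurrence × Detection:
  O-ring wear: 3 × 5 × 2 = 30
  Gear tooth erosion: 2 × 6 × 1 = 12
  Fastener seizure: 8 × 6 × 4 = 192
  Bracket overheating: 9 × 7 × 5 = 315
  Coil short circuit: 10 × 10 × 9 = 900
  Fiber fatigue crack: 7 × 1 × 9 = 63
  Gasket intermittent contact: 2 × 4 × 3 = 24
  O-ring seizure: 2 × 8 × 6 = 96
  Coil loosening: 2 × 10 × 6 = 120
Sorted descending: 900, 315, 192, 120, 96, 63, 30, 24, 12.
The second-highest RPN is 315 (Bracket overheating).

315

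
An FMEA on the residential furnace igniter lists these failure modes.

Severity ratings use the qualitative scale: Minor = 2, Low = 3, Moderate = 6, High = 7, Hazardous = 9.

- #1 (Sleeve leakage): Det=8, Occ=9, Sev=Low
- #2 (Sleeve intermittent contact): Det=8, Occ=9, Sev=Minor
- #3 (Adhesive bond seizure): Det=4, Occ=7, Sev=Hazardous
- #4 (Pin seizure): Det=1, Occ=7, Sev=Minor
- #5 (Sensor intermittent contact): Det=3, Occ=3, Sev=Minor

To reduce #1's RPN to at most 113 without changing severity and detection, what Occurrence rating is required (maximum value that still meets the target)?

4

#1: S=3, O=9, D=8 → current RPN = 216.
Fixed product = 24. Need 24 × O ≤ 113, so O ≤ 113/24 = 4.71.
Maximum integer Occurrence rating = 4 (gives RPN 96; O=5 would give 120 > 113).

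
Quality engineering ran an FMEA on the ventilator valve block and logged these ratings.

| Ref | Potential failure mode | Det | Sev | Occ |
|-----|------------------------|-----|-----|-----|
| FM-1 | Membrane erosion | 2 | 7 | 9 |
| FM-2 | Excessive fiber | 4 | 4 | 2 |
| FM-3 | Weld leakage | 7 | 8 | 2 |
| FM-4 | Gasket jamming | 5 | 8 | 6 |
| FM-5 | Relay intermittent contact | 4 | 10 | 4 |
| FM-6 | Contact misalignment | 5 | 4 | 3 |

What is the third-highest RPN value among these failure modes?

126

RPN = Severity × Occurrence × Detection:
  FM-1: 7 × 9 × 2 = 126
  FM-2: 4 × 2 × 4 = 32
  FM-3: 8 × 2 × 7 = 112
  FM-4: 8 × 6 × 5 = 240
  FM-5: 10 × 4 × 4 = 160
  FM-6: 4 × 3 × 5 = 60
Sorted descending: 240, 160, 126, 112, 60, 32.
The third-highest RPN is 126 (FM-1).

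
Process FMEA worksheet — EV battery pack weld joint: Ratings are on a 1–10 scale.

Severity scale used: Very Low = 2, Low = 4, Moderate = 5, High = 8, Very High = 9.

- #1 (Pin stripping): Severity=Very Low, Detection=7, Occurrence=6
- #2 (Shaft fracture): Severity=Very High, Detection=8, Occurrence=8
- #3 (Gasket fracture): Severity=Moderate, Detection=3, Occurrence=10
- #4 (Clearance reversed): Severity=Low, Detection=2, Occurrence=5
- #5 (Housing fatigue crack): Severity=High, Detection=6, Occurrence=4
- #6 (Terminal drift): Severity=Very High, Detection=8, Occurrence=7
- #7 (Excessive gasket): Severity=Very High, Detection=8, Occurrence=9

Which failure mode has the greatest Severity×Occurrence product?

#7

Criticality = Severity × Occurrence:
  #1: 2 × 6 = 12
  #2: 9 × 8 = 72
  #3: 5 × 10 = 50
  #4: 4 × 5 = 20
  #5: 8 × 4 = 32
  #6: 9 × 7 = 63
  #7: 9 × 9 = 81
Highest criticality is 81 → #7.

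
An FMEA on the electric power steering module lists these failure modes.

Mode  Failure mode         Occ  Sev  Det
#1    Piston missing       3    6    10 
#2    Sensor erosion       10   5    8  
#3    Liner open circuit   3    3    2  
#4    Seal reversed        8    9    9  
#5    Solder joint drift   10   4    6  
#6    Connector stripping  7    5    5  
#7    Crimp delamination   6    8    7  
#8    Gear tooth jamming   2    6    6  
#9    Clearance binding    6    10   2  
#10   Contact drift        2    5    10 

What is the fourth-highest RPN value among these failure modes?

240

RPN = Severity × Occurrence × Detection:
  #1: 6 × 3 × 10 = 180
  #2: 5 × 10 × 8 = 400
  #3: 3 × 3 × 2 = 18
  #4: 9 × 8 × 9 = 648
  #5: 4 × 10 × 6 = 240
  #6: 5 × 7 × 5 = 175
  #7: 8 × 6 × 7 = 336
  #8: 6 × 2 × 6 = 72
  #9: 10 × 6 × 2 = 120
  #10: 5 × 2 × 10 = 100
Sorted descending: 648, 400, 336, 240, 180, 175, 120, 100, 72, 18.
The fourth-highest RPN is 240 (#5).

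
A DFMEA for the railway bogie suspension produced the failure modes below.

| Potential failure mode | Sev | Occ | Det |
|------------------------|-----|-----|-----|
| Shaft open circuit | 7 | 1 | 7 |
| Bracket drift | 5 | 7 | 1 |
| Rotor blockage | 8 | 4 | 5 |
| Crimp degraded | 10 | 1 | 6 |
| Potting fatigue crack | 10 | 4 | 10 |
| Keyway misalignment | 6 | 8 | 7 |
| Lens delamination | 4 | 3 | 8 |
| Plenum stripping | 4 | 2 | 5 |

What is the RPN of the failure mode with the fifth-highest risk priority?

RPN = Severity × Occurrence × Detection:
  Shaft open circuit: 7 × 1 × 7 = 49
  Bracket drift: 5 × 7 × 1 = 35
  Rotor blockage: 8 × 4 × 5 = 160
  Crimp degraded: 10 × 1 × 6 = 60
  Potting fatigue crack: 10 × 4 × 10 = 400
  Keyway misalignment: 6 × 8 × 7 = 336
  Lens delamination: 4 × 3 × 8 = 96
  Plenum stripping: 4 × 2 × 5 = 40
Sorted descending: 400, 336, 160, 96, 60, 49, 40, 35.
The fifth-highest RPN is 60 (Crimp degraded).

60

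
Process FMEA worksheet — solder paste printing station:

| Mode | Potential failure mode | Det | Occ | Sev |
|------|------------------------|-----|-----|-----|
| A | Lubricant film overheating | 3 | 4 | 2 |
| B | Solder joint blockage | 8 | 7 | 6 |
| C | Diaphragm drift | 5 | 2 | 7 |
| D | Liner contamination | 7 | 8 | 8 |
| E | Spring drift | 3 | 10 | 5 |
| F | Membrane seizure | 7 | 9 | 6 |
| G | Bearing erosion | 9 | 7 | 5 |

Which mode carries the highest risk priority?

D

RPN = Severity × Occurrence × Detection:
  A: 2 × 4 × 3 = 24
  B: 6 × 7 × 8 = 336
  C: 7 × 2 × 5 = 70
  D: 8 × 8 × 7 = 448
  E: 5 × 10 × 3 = 150
  F: 6 × 9 × 7 = 378
  G: 5 × 7 × 9 = 315
Highest RPN is 448 → D.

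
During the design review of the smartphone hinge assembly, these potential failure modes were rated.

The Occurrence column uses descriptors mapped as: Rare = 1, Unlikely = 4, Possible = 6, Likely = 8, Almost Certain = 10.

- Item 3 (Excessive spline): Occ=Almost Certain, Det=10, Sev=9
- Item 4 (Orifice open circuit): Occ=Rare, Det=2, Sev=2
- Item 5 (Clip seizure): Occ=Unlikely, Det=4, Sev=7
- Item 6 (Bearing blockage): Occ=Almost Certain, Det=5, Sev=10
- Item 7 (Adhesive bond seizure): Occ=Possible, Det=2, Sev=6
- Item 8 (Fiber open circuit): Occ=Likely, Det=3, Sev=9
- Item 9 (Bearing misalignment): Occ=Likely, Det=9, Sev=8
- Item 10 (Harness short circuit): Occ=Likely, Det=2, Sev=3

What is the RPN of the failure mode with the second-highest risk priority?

RPN = Severity × Occurrence × Detection:
  Item 3: 9 × 10 × 10 = 900
  Item 4: 2 × 1 × 2 = 4
  Item 5: 7 × 4 × 4 = 112
  Item 6: 10 × 10 × 5 = 500
  Item 7: 6 × 6 × 2 = 72
  Item 8: 9 × 8 × 3 = 216
  Item 9: 8 × 8 × 9 = 576
  Item 10: 3 × 8 × 2 = 48
Sorted descending: 900, 576, 500, 216, 112, 72, 48, 4.
The second-highest RPN is 576 (Item 9).

576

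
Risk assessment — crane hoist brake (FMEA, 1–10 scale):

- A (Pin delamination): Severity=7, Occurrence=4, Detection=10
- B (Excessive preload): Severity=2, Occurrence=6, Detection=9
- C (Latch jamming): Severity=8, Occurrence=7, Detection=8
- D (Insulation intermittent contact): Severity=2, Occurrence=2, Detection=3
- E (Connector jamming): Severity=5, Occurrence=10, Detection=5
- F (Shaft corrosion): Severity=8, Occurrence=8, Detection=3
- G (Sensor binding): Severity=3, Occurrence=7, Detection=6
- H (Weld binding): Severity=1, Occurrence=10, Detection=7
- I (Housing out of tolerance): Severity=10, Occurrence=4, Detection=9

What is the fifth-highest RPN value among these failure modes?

RPN = Severity × Occurrence × Detection:
  A: 7 × 4 × 10 = 280
  B: 2 × 6 × 9 = 108
  C: 8 × 7 × 8 = 448
  D: 2 × 2 × 3 = 12
  E: 5 × 10 × 5 = 250
  F: 8 × 8 × 3 = 192
  G: 3 × 7 × 6 = 126
  H: 1 × 10 × 7 = 70
  I: 10 × 4 × 9 = 360
Sorted descending: 448, 360, 280, 250, 192, 126, 108, 70, 12.
The fifth-highest RPN is 192 (F).

192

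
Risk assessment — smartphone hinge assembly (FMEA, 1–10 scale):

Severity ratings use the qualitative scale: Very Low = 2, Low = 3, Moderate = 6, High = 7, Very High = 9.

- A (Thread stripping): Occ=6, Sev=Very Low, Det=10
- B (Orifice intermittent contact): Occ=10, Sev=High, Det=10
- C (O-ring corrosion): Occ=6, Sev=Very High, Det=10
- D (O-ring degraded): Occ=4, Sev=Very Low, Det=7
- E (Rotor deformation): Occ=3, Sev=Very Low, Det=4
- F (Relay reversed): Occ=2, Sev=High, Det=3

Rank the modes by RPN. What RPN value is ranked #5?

42

RPN = Severity × Occurrence × Detection:
  A: 2 × 6 × 10 = 120
  B: 7 × 10 × 10 = 700
  C: 9 × 6 × 10 = 540
  D: 2 × 4 × 7 = 56
  E: 2 × 3 × 4 = 24
  F: 7 × 2 × 3 = 42
Sorted descending: 700, 540, 120, 56, 42, 24.
The fifth-highest RPN is 42 (F).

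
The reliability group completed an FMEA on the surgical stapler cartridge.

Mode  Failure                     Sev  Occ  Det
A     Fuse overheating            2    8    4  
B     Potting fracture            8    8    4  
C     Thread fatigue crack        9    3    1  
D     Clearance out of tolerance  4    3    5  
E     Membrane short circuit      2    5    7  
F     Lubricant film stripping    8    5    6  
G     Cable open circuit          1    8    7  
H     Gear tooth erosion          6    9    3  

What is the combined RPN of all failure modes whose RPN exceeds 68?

RPN = Severity × Occurrence × Detection:
  A: 2 × 8 × 4 = 64
  B: 8 × 8 × 4 = 256
  C: 9 × 3 × 1 = 27
  D: 4 × 3 × 5 = 60
  E: 2 × 5 × 7 = 70
  F: 8 × 5 × 6 = 240
  G: 1 × 8 × 7 = 56
  H: 6 × 9 × 3 = 162
RPN > 68: B (256), E (70), F (240), H (162).
Sum: 256 + 70 + 240 + 162 = 728.

728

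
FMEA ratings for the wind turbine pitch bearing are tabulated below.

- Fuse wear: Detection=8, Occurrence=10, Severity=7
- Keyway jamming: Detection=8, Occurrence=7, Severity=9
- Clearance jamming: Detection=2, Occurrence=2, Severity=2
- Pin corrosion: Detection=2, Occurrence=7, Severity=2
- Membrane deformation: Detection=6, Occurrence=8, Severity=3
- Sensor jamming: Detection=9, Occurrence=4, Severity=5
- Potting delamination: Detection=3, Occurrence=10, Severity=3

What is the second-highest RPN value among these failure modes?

RPN = Severity × Occurrence × Detection:
  Fuse wear: 7 × 10 × 8 = 560
  Keyway jamming: 9 × 7 × 8 = 504
  Clearance jamming: 2 × 2 × 2 = 8
  Pin corrosion: 2 × 7 × 2 = 28
  Membrane deformation: 3 × 8 × 6 = 144
  Sensor jamming: 5 × 4 × 9 = 180
  Potting delamination: 3 × 10 × 3 = 90
Sorted descending: 560, 504, 180, 144, 90, 28, 8.
The second-highest RPN is 504 (Keyway jamming).

504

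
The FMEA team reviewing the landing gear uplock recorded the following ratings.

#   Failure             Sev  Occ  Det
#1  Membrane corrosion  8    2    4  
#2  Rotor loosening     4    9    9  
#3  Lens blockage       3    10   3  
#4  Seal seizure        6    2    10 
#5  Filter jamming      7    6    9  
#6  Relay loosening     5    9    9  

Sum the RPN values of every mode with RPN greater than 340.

RPN = Severity × Occurrence × Detection:
  #1: 8 × 2 × 4 = 64
  #2: 4 × 9 × 9 = 324
  #3: 3 × 10 × 3 = 90
  #4: 6 × 2 × 10 = 120
  #5: 7 × 6 × 9 = 378
  #6: 5 × 9 × 9 = 405
RPN > 340: #5 (378), #6 (405).
Sum: 378 + 405 = 783.

783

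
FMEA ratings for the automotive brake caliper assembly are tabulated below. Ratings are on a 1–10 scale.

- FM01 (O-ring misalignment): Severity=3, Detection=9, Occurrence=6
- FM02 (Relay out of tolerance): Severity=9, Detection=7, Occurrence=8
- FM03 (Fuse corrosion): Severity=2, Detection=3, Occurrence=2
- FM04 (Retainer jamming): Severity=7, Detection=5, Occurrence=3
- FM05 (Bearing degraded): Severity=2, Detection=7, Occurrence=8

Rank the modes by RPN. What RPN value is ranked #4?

RPN = Severity × Occurrence × Detection:
  FM01: 3 × 6 × 9 = 162
  FM02: 9 × 8 × 7 = 504
  FM03: 2 × 2 × 3 = 12
  FM04: 7 × 3 × 5 = 105
  FM05: 2 × 8 × 7 = 112
Sorted descending: 504, 162, 112, 105, 12.
The fourth-highest RPN is 105 (FM04).

105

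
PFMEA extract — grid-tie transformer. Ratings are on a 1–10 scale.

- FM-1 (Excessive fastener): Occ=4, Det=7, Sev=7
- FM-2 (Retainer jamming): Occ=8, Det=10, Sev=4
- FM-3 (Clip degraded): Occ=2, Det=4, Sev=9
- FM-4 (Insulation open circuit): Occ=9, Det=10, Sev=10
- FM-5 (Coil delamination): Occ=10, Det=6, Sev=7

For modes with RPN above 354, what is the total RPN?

1320

RPN = Severity × Occurrence × Detection:
  FM-1: 7 × 4 × 7 = 196
  FM-2: 4 × 8 × 10 = 320
  FM-3: 9 × 2 × 4 = 72
  FM-4: 10 × 9 × 10 = 900
  FM-5: 7 × 10 × 6 = 420
RPN > 354: FM-4 (900), FM-5 (420).
Sum: 900 + 420 = 1320.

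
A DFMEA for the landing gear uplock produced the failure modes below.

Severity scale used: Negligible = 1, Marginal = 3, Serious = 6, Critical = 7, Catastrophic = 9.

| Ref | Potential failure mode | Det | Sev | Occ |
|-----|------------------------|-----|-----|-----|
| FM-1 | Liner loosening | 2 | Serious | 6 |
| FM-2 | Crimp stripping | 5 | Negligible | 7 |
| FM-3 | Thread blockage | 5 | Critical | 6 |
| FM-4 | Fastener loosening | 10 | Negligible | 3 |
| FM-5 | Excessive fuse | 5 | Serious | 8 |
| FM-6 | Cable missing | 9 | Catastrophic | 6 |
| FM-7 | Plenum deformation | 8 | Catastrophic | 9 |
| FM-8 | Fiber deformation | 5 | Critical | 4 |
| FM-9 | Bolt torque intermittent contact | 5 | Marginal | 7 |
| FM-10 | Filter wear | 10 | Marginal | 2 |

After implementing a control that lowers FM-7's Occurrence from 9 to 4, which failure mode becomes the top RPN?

FM-6

RPN = Severity × Occurrence × Detection:
  FM-1: 6 × 6 × 2 = 72
  FM-2: 1 × 7 × 5 = 35
  FM-3: 7 × 6 × 5 = 210
  FM-4: 1 × 3 × 10 = 30
  FM-5: 6 × 8 × 5 = 240
  FM-6: 9 × 6 × 9 = 486
  FM-7: 9 × 9 × 8 = 648
  FM-8: 7 × 4 × 5 = 140
  FM-9: 3 × 7 × 5 = 105
  FM-10: 3 × 2 × 10 = 60
After action: FM-7 → 9 × 4 × 8 = 288.
Revised RPNs: FM-6=486, FM-7=288, FM-5=240, FM-3=210, FM-8=140, FM-9=105, FM-1=72, FM-10=60, FM-2=35, FM-4=30.
Highest is now FM-6 (486).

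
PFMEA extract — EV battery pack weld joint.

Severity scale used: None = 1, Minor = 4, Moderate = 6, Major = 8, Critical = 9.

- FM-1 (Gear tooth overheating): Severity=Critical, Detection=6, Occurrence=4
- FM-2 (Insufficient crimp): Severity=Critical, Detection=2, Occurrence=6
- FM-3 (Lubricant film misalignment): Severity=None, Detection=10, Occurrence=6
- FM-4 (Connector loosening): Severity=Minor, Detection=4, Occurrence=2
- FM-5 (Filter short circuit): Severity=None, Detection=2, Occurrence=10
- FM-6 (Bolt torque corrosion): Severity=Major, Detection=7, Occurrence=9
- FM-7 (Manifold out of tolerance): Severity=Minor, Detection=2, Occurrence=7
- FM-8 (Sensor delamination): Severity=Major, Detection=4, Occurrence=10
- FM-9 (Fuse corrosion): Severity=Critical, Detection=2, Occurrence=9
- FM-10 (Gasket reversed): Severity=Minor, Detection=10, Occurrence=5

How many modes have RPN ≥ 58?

RPN = Severity × Occurrence × Detection:
  FM-1: 9 × 4 × 6 = 216
  FM-2: 9 × 6 × 2 = 108
  FM-3: 1 × 6 × 10 = 60
  FM-4: 4 × 2 × 4 = 32
  FM-5: 1 × 10 × 2 = 20
  FM-6: 8 × 9 × 7 = 504
  FM-7: 4 × 7 × 2 = 56
  FM-8: 8 × 10 × 4 = 320
  FM-9: 9 × 9 × 2 = 162
  FM-10: 4 × 5 × 10 = 200
Modes with RPN ≥ 58: FM-1 (216), FM-2 (108), FM-3 (60), FM-6 (504), FM-8 (320), FM-9 (162), FM-10 (200) → 7.

7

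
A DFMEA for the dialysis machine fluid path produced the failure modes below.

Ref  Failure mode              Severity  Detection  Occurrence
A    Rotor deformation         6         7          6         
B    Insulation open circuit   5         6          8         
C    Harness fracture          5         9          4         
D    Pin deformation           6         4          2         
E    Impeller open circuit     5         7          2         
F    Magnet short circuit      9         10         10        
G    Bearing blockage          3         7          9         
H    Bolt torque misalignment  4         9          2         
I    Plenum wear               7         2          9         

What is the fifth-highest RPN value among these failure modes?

180

RPN = Severity × Occurrence × Detection:
  A: 6 × 6 × 7 = 252
  B: 5 × 8 × 6 = 240
  C: 5 × 4 × 9 = 180
  D: 6 × 2 × 4 = 48
  E: 5 × 2 × 7 = 70
  F: 9 × 10 × 10 = 900
  G: 3 × 9 × 7 = 189
  H: 4 × 2 × 9 = 72
  I: 7 × 9 × 2 = 126
Sorted descending: 900, 252, 240, 189, 180, 126, 72, 70, 48.
The fifth-highest RPN is 180 (C).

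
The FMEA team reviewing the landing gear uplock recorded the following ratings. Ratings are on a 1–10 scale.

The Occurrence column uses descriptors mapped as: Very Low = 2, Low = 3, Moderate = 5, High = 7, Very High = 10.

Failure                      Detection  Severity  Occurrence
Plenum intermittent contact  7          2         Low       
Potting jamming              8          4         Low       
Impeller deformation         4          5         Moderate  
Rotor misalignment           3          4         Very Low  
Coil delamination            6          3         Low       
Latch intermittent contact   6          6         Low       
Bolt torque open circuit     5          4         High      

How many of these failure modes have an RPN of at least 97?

RPN = Severity × Occurrence × Detection:
  Plenum intermittent contact: 2 × 3 × 7 = 42
  Potting jamming: 4 × 3 × 8 = 96
  Impeller deformation: 5 × 5 × 4 = 100
  Rotor misalignment: 4 × 2 × 3 = 24
  Coil delamination: 3 × 3 × 6 = 54
  Latch intermittent contact: 6 × 3 × 6 = 108
  Bolt torque open circuit: 4 × 7 × 5 = 140
Modes with RPN ≥ 97: Impeller deformation (100), Latch intermittent contact (108), Bolt torque open circuit (140) → 3.

3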